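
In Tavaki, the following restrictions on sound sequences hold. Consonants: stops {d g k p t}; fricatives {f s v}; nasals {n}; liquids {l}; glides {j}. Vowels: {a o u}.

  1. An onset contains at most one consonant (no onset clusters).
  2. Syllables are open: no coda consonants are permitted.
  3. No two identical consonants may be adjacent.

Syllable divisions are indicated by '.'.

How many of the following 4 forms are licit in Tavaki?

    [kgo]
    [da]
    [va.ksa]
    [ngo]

1

[kgo] — violates constraint 1: syllable 1 onset /kg/ has 2 consonants (> 1) → illicit
[da] — σ1 onset /d/, coda /∅/ ok → licit
[va.ksa] — violates constraint 1: syllable 2 onset /ks/ has 2 consonants (> 1) → illicit
[ngo] — violates constraint 1: syllable 1 onset /ng/ has 2 consonants (> 1) → illicit
Licit: [da] → 1.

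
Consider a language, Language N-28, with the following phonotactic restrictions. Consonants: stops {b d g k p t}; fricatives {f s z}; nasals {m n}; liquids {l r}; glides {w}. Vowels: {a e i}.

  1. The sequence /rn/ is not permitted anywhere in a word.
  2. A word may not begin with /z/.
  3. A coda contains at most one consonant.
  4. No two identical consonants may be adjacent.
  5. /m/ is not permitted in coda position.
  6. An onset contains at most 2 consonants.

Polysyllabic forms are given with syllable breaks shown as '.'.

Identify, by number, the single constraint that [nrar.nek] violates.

[nrar.nek]: contains banned sequence /rn/.
This is a violation of constraint 1: "The sequence /rn/ is not permitted anywhere in a word."
The remaining constraints (2, 3, 4, 5, 6) are satisfied.

1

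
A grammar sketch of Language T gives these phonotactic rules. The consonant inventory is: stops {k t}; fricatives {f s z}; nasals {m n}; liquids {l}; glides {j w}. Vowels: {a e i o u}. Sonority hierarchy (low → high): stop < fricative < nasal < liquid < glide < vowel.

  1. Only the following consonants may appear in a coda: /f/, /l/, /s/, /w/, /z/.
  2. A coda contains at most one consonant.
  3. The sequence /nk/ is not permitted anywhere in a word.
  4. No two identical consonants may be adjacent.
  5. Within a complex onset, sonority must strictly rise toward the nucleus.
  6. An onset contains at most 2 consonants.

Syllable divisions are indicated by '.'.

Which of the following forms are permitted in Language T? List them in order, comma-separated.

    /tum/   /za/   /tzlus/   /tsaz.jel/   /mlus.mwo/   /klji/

/tum/ — violates constraint 1: syllable 1 coda contains /m/, which is not a licensed coda consonant → not permitted
/za/ — σ1 onset /z/, coda /∅/ ok → permitted
/tzlus/ — violates constraint 6: syllable 1 onset /tzl/ has 3 consonants (> 2) → not permitted
/tsaz.jel/ — σ1 onset /ts/ (1→2 rises), coda /z/ ok; σ2 onset /j/, coda /l/ ok → permitted
/mlus.mwo/ — σ1 onset /ml/ (3→4 rises), coda /s/ ok; σ2 onset /mw/ (3→5 rises), coda /∅/ ok → permitted
/klji/ — violates constraint 6: syllable 1 onset /klj/ has 3 consonants (> 2) → not permitted

/za/, /tsaz.jel/, /mlus.mwo/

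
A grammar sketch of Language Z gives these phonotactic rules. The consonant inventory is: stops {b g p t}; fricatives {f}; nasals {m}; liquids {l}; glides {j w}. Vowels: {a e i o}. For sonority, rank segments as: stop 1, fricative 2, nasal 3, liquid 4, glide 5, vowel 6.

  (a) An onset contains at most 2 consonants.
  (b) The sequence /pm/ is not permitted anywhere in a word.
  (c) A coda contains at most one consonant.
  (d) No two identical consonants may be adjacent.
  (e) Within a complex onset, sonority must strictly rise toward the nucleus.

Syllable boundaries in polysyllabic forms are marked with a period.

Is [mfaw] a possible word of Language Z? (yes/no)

no

[mfaw] — violates constraint (e): syllable 1 onset /mf/: /m/ (nasal, 3) → /f/ (fricative, 2) does not rise → not permitted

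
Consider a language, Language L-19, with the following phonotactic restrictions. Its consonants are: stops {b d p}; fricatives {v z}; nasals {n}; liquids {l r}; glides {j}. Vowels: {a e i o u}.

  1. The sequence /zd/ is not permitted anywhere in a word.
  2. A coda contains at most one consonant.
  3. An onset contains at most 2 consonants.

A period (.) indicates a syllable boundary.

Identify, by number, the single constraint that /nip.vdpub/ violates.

3

/nip.vdpub/: syllable 2 onset /vdp/ has 3 consonants (> 2).
This is a violation of constraint 3: "An onset contains at most 2 consonants."
The remaining constraints (1, 2) are satisfied.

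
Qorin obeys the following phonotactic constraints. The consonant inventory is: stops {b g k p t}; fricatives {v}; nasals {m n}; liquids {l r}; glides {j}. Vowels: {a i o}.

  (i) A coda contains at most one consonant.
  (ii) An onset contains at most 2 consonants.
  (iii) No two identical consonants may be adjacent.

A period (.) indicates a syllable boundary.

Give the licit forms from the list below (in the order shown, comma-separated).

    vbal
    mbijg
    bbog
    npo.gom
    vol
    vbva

vbal, npo.gom, vol

vbal — σ1 onset /vb/ (2C), coda /l/ ok → licit
mbijg — violates constraint (i): syllable 1 coda /jg/ has 2 consonants (> 1) → illicit
bbog — violates constraint (iii): adjacent identical consonants /bb/ → illicit
npo.gom — σ1 onset /np/ (2C), coda /∅/ ok; σ2 onset /g/, coda /m/ ok → licit
vol — σ1 onset /v/, coda /l/ ok → licit
vbva — violates constraint (ii): syllable 1 onset /vbv/ has 3 consonants (> 2) → illicit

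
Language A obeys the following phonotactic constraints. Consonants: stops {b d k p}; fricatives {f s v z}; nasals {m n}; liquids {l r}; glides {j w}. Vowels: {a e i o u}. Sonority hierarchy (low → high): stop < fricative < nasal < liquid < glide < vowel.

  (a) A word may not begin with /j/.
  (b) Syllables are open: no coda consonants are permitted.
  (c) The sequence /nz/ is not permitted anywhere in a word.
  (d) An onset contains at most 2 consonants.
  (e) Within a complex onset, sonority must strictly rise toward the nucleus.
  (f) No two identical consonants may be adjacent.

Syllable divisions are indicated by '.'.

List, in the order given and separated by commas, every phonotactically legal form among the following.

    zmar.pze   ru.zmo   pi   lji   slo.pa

ru.zmo, pi, lji, slo.pa

zmar.pze — violates constraint (b): syllable 1 coda /r/ has 1 consonant (> 0) → phonotactically illegal
ru.zmo — σ1 onset /r/, coda /∅/ ok; σ2 onset /zm/ (2→3 rises), coda /∅/ ok → phonotactically legal
pi — σ1 onset /p/, coda /∅/ ok → phonotactically legal
lji — σ1 onset /lj/ (4→5 rises), coda /∅/ ok → phonotactically legal
slo.pa — σ1 onset /sl/ (2→4 rises), coda /∅/ ok; σ2 onset /p/, coda /∅/ ok → phonotactically legal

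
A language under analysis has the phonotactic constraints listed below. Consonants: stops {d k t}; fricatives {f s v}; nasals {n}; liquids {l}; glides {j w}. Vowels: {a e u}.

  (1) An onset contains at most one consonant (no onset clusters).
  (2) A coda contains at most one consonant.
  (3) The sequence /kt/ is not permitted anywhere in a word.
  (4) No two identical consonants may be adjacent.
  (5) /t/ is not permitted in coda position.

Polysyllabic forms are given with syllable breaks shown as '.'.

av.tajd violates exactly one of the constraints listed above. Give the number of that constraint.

2

av.tajd: syllable 2 coda /jd/ has 2 consonants (> 1).
This is a violation of constraint 2: "A coda contains at most one consonant."
The remaining constraints (1, 3, 4, 5) are satisfied.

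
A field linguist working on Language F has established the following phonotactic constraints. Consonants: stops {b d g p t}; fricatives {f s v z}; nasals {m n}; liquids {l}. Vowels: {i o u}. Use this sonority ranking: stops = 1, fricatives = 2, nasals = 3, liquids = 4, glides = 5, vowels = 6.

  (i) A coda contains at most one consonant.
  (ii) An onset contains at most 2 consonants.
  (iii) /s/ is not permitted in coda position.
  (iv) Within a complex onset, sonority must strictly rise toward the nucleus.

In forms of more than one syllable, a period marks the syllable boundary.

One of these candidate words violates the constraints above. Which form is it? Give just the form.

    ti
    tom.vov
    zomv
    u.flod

zomv

ti — σ1 onset /t/, coda /∅/ ok → phonotactically legal
tom.vov — σ1 onset /t/, coda /m/ ok; σ2 onset /v/, coda /v/ ok → phonotactically legal
zomv — violates constraint (i): syllable 1 coda /mv/ has 2 consonants (> 1) → phonotactically illegal
u.flod — σ1 onset /∅/, coda /∅/ ok; σ2 onset /fl/ (2→4 rises), coda /d/ ok → phonotactically legal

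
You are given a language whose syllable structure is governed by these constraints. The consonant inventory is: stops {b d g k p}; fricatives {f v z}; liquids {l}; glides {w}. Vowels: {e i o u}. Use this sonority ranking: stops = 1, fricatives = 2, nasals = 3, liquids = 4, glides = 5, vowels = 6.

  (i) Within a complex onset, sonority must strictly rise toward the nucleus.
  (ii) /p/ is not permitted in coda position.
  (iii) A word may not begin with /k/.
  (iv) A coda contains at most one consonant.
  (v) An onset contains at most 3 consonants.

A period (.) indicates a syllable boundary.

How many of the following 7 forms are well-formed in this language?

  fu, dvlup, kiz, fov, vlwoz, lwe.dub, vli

fu — σ1 onset /f/, coda /∅/ ok → well-formed
dvlup — violates constraint (ii): syllable 1 coda contains /p/ → ill-formed
kiz — violates constraint (iii): word begins with /k/ → ill-formed
fov — σ1 onset /f/, coda /v/ ok → well-formed
vlwoz — σ1 onset /vlw/ (2→4→5 rises), coda /z/ ok → well-formed
lwe.dub — σ1 onset /lw/ (4→5 rises), coda /∅/ ok; σ2 onset /d/, coda /b/ ok → well-formed
vli — σ1 onset /vl/ (2→4 rises), coda /∅/ ok → well-formed
Well-formed: fu, fov, vlwoz, lwe.dub, vli → 5.

5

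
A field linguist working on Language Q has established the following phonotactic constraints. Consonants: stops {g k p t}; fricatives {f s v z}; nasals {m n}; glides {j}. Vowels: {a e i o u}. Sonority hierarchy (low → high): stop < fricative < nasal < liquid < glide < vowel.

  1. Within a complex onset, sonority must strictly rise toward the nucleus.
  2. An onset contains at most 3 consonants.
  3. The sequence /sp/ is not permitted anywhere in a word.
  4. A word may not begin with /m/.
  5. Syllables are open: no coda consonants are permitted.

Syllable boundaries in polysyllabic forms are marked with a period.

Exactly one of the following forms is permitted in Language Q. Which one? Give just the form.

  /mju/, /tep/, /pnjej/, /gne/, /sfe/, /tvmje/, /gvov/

/gne/

/mju/ — violates constraint 4: word begins with /m/ → not permitted
/tep/ — violates constraint 5: syllable 1 coda /p/ has 1 consonant (> 0) → not permitted
/pnjej/ — violates constraint 5: syllable 1 coda /j/ has 1 consonant (> 0) → not permitted
/gne/ — σ1 onset /gn/ (1→3 rises), coda /∅/ ok → permitted
/sfe/ — violates constraint 1: syllable 1 onset /sf/: /s/ (fricative, 2) → /f/ (fricative, 2) does not rise → not permitted
/tvmje/ — violates constraint 2: syllable 1 onset /tvmj/ has 4 consonants (> 3) → not permitted
/gvov/ — violates constraint 5: syllable 1 coda /v/ has 1 consonant (> 0) → not permitted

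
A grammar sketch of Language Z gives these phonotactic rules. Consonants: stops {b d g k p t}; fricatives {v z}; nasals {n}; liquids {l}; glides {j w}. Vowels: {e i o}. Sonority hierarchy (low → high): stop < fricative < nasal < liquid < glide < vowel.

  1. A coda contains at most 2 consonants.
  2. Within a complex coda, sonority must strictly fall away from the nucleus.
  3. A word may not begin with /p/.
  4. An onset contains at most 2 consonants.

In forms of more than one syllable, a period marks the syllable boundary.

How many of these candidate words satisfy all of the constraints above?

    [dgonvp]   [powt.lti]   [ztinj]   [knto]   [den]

[dgonvp] — violates constraint 1: syllable 1 coda /nvp/ has 3 consonants (> 2) → illicit
[powt.lti] — violates constraint 3: word begins with /p/ → illicit
[ztinj] — violates constraint 2: syllable 1 coda /nj/: /n/ (nasal, 3) → /j/ (glide, 5) does not fall → illicit
[knto] — violates constraint 4: syllable 1 onset /knt/ has 3 consonants (> 2) → illicit
[den] — σ1 onset /d/, coda /n/ ok → licit
Licit: [den] → 1.

1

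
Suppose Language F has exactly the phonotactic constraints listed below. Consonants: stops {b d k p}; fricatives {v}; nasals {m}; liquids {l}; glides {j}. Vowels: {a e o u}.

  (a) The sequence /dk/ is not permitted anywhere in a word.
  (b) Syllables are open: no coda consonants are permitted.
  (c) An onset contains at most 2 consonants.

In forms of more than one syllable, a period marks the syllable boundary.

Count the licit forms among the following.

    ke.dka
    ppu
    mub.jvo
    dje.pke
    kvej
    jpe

3

ke.dka — violates constraint (a): contains banned sequence /dk/ → illicit
ppu — σ1 onset /pp/ (2C), coda /∅/ ok → licit
mub.jvo — violates constraint (b): syllable 1 coda /b/ has 1 consonant (> 0) → illicit
dje.pke — σ1 onset /dj/ (2C), coda /∅/ ok; σ2 onset /pk/ (2C), coda /∅/ ok → licit
kvej — violates constraint (b): syllable 1 coda /j/ has 1 consonant (> 0) → illicit
jpe — σ1 onset /jp/ (2C), coda /∅/ ok → licit
Licit: ppu, dje.pke, jpe → 3.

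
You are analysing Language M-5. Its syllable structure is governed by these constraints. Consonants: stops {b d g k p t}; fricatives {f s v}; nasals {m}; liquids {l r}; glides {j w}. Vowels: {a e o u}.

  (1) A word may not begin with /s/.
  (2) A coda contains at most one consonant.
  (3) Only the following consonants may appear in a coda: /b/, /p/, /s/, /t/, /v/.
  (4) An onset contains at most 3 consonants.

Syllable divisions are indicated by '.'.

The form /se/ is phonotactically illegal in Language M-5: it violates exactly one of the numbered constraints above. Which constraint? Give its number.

1

/se/: word begins with /s/.
This is a violation of constraint 1: "A word may not begin with /s/."
The remaining constraints (2, 3, 4) are satisfied.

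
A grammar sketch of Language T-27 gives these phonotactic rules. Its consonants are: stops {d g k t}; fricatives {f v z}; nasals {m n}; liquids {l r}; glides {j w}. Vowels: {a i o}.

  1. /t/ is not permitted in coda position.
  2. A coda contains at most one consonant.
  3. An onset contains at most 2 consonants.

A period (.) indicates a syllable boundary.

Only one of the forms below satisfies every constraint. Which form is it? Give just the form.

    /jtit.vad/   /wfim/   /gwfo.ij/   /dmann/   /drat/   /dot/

/wfim/

/jtit.vad/ — violates constraint 1: syllable 1 coda contains /t/ → ill-formed
/wfim/ — σ1 onset /wf/ (2C), coda /m/ ok → well-formed
/gwfo.ij/ — violates constraint 3: syllable 1 onset /gwf/ has 3 consonants (> 2) → ill-formed
/dmann/ — violates constraint 2: syllable 1 coda /nn/ has 2 consonants (> 1) → ill-formed
/drat/ — violates constraint 1: syllable 1 coda contains /t/ → ill-formed
/dot/ — violates constraint 1: syllable 1 coda contains /t/ → ill-formed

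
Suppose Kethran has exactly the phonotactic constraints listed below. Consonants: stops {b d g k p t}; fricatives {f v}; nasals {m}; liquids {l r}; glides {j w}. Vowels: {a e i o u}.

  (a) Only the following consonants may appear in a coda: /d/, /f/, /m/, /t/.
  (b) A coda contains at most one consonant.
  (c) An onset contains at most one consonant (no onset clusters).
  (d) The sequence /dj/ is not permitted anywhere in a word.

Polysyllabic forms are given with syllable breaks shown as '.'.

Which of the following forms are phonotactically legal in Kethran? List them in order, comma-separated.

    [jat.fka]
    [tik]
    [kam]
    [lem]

[kam], [lem]

[jat.fka] — violates constraint (c): syllable 2 onset /fk/ has 2 consonants (> 1) → phonotactically illegal
[tik] — violates constraint (a): syllable 1 coda contains /k/, which is not a licensed coda consonant → phonotactically illegal
[kam] — σ1 onset /k/, coda /m/ ok → phonotactically legal
[lem] — σ1 onset /l/, coda /m/ ok → phonotactically legal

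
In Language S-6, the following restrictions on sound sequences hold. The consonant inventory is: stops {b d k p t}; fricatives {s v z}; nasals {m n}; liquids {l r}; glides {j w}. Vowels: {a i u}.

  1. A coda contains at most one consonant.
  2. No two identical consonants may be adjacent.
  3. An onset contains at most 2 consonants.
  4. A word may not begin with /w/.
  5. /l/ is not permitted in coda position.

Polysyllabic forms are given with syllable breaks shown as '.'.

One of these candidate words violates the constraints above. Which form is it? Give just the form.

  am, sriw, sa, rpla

am — σ1 onset /∅/, coda /m/ ok → phonotactically legal
sriw — σ1 onset /sr/ (2C), coda /w/ ok → phonotactically legal
sa — σ1 onset /s/, coda /∅/ ok → phonotactically legal
rpla — violates constraint 3: syllable 1 onset /rpl/ has 3 consonants (> 2) → phonotactically illegal

rpla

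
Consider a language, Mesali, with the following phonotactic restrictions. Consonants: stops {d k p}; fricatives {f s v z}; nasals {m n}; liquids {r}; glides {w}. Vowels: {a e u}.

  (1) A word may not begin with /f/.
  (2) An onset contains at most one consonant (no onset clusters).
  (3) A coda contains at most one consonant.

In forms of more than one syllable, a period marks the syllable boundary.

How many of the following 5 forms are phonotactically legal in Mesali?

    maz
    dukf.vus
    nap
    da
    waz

4

maz — σ1 onset /m/, coda /z/ ok → phonotactically legal
dukf.vus — violates constraint 3: syllable 1 coda /kf/ has 2 consonants (> 1) → phonotactically illegal
nap — σ1 onset /n/, coda /p/ ok → phonotactically legal
da — σ1 onset /d/, coda /∅/ ok → phonotactically legal
waz — σ1 onset /w/, coda /z/ ok → phonotactically legal
Phonotactically legal: maz, nap, da, waz → 4.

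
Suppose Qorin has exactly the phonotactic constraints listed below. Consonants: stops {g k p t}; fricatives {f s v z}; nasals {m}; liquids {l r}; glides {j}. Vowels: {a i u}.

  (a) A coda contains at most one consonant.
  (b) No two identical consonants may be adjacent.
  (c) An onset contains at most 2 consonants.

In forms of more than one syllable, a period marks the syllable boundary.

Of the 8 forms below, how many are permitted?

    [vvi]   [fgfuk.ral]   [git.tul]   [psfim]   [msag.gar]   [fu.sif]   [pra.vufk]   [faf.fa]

1

[vvi] — violates constraint (b): adjacent identical consonants /vv/ → not permitted
[fgfuk.ral] — violates constraint (c): syllable 1 onset /fgf/ has 3 consonants (> 2) → not permitted
[git.tul] — violates constraint (b): adjacent identical consonants /tt/ → not permitted
[psfim] — violates constraint (c): syllable 1 onset /psf/ has 3 consonants (> 2) → not permitted
[msag.gar] — violates constraint (b): adjacent identical consonants /gg/ → not permitted
[fu.sif] — σ1 onset /f/, coda /∅/ ok; σ2 onset /s/, coda /f/ ok → permitted
[pra.vufk] — violates constraint (a): syllable 2 coda /fk/ has 2 consonants (> 1) → not permitted
[faf.fa] — violates constraint (b): adjacent identical consonants /ff/ → not permitted
Permitted: [fu.sif] → 1.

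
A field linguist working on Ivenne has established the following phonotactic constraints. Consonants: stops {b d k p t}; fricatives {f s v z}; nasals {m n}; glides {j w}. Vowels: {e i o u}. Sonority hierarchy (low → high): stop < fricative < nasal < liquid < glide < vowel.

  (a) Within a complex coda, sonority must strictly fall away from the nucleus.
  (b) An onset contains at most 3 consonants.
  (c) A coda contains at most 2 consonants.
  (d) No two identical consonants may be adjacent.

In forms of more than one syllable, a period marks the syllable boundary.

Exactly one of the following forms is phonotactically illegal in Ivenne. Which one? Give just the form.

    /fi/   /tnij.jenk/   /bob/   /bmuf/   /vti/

/fi/ — σ1 onset /f/, coda /∅/ ok → phonotactically legal
/tnij.jenk/ — violates constraint (d): adjacent identical consonants /jj/ → phonotactically illegal
/bob/ — σ1 onset /b/, coda /b/ ok → phonotactically legal
/bmuf/ — σ1 onset /bm/ (2C), coda /f/ ok → phonotactically legal
/vti/ — σ1 onset /vt/ (2C), coda /∅/ ok → phonotactically legal

/tnij.jenk/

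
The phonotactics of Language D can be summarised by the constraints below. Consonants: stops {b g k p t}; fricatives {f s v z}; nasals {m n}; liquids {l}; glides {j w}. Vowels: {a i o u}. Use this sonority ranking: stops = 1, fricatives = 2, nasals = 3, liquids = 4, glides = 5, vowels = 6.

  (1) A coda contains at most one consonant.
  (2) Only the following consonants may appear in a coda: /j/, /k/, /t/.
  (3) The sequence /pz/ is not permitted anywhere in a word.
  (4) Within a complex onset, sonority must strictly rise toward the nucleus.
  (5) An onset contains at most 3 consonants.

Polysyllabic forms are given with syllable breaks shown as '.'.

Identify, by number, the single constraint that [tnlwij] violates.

[tnlwij]: syllable 1 onset /tnlw/ has 4 consonants (> 3).
This is a violation of constraint 5: "An onset contains at most 3 consonants."
The remaining constraints (1, 2, 3, 4) are satisfied.

5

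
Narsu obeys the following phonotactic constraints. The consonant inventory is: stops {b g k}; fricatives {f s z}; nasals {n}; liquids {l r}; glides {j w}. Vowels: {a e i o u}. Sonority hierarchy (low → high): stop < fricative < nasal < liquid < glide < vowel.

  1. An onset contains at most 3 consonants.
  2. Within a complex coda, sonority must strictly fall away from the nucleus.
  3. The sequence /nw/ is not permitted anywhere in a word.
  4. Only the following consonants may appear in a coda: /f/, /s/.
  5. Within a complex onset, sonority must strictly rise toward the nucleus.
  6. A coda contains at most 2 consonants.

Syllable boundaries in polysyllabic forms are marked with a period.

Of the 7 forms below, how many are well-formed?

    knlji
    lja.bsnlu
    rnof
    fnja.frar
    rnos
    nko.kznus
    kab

knlji — violates constraint 1: syllable 1 onset /knlj/ has 4 consonants (> 3) → ill-formed
lja.bsnlu — violates constraint 1: syllable 2 onset /bsnl/ has 4 consonants (> 3) → ill-formed
rnof — violates constraint 5: syllable 1 onset /rn/: /r/ (liquid, 4) → /n/ (nasal, 3) does not rise → ill-formed
fnja.frar — violates constraint 4: syllable 2 coda contains /r/, which is not a licensed coda consonant → ill-formed
rnos — violates constraint 5: syllable 1 onset /rn/: /r/ (liquid, 4) → /n/ (nasal, 3) does not rise → ill-formed
nko.kznus — violates constraint 5: syllable 1 onset /nk/: /n/ (nasal, 3) → /k/ (stop, 1) does not rise → ill-formed
kab — violates constraint 4: syllable 1 coda contains /b/, which is not a licensed coda consonant → ill-formed
No form is well-formed → 0.

0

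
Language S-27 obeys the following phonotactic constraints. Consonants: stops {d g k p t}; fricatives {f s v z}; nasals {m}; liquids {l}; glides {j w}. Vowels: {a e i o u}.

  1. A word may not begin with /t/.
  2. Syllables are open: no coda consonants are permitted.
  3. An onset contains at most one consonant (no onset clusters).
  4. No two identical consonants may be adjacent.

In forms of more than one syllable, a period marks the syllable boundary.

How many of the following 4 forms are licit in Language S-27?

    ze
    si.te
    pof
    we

3

ze — σ1 onset /z/, coda /∅/ ok → licit
si.te — σ1 onset /s/, coda /∅/ ok; σ2 onset /t/, coda /∅/ ok → licit
pof — violates constraint 2: syllable 1 coda /f/ has 1 consonant (> 0) → illicit
we — σ1 onset /w/, coda /∅/ ok → licit
Licit: ze, si.te, we → 3.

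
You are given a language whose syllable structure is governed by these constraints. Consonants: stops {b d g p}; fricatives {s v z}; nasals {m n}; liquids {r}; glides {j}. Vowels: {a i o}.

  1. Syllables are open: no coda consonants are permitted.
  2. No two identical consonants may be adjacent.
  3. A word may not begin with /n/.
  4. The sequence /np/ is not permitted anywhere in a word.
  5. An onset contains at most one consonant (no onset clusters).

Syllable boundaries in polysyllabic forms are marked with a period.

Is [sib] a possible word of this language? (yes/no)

[sib] — violates constraint 1: syllable 1 coda /b/ has 1 consonant (> 0) → not permitted

no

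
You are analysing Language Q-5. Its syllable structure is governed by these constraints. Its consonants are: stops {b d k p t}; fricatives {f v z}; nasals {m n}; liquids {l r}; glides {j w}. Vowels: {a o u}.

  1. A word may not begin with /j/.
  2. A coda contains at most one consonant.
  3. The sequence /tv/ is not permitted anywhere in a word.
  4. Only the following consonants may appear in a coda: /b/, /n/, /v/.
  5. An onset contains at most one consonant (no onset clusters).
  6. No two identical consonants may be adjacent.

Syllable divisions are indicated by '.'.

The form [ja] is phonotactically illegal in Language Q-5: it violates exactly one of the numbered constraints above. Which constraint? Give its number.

1

[ja]: word begins with /j/.
This is a violation of constraint 1: "A word may not begin with /j/."
The remaining constraints (2, 3, 4, 5, 6) are satisfied.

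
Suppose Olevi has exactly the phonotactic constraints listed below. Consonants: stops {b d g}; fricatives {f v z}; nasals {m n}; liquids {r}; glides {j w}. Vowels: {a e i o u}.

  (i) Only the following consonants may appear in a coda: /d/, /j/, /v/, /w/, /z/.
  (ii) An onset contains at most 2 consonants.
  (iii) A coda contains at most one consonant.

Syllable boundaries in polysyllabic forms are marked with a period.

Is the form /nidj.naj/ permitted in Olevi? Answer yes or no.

/nidj.naj/ — violates constraint (iii): syllable 1 coda /dj/ has 2 consonants (> 1) → not permitted

no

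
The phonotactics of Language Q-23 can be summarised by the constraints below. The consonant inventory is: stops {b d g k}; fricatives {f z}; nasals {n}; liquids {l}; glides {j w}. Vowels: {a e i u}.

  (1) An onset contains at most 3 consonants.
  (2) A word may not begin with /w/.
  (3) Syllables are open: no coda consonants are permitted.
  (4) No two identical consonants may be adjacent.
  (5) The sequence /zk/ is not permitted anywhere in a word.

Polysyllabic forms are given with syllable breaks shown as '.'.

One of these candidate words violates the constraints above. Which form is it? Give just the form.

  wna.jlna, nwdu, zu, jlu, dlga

wna.jlna — violates constraint 2: word begins with /w/ → phonotactically illegal
nwdu — σ1 onset /nwd/ (3C), coda /∅/ ok → phonotactically legal
zu — σ1 onset /z/, coda /∅/ ok → phonotactically legal
jlu — σ1 onset /jl/ (2C), coda /∅/ ok → phonotactically legal
dlga — σ1 onset /dlg/ (3C), coda /∅/ ok → phonotactically legal

wna.jlna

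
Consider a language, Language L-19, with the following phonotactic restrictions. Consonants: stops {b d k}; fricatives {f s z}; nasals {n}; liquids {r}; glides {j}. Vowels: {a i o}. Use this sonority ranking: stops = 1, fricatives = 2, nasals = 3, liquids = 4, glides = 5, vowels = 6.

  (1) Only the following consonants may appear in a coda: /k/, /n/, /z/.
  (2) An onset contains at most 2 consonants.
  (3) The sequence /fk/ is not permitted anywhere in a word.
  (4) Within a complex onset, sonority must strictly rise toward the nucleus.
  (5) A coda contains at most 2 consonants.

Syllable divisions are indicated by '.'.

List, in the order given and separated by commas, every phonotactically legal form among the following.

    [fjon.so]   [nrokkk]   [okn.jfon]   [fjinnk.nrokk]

[fjon.so]

[fjon.so] — σ1 onset /fj/ (2→5 rises), coda /n/ ok; σ2 onset /s/, coda /∅/ ok → phonotactically legal
[nrokkk] — violates constraint 5: syllable 1 coda /kkk/ has 3 consonants (> 2) → phonotactically illegal
[okn.jfon] — violates constraint 4: syllable 2 onset /jf/: /j/ (glide, 5) → /f/ (fricative, 2) does not rise → phonotactically illegal
[fjinnk.nrokk] — violates constraint 5: syllable 1 coda /nnk/ has 3 consonants (> 2) → phonotactically illegal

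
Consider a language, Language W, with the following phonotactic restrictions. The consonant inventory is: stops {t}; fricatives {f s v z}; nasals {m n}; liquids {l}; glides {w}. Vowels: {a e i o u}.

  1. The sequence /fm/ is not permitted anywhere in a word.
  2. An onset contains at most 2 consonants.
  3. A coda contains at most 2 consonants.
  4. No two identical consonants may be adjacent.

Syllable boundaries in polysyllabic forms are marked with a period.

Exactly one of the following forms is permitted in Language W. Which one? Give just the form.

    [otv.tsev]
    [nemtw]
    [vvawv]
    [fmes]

[otv.tsev]

[otv.tsev] — σ1 onset /∅/, coda /tv/ (2C) ok; σ2 onset /ts/ (2C), coda /v/ ok → permitted
[nemtw] — violates constraint 3: syllable 1 coda /mtw/ has 3 consonants (> 2) → not permitted
[vvawv] — violates constraint 4: adjacent identical consonants /vv/ → not permitted
[fmes] — violates constraint 1: contains banned sequence /fm/ → not permitted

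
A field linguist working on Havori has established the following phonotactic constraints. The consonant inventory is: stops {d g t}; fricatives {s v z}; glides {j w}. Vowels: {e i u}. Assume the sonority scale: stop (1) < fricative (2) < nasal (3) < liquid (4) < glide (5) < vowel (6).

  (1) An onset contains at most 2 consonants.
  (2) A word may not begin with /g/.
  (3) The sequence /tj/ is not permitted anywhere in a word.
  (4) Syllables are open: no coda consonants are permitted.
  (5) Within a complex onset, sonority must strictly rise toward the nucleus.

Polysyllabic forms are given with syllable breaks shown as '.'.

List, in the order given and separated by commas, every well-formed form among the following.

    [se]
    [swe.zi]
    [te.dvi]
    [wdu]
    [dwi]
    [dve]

[se] — σ1 onset /s/, coda /∅/ ok → well-formed
[swe.zi] — σ1 onset /sw/ (2→5 rises), coda /∅/ ok; σ2 onset /z/, coda /∅/ ok → well-formed
[te.dvi] — σ1 onset /t/, coda /∅/ ok; σ2 onset /dv/ (1→2 rises), coda /∅/ ok → well-formed
[wdu] — violates constraint 5: syllable 1 onset /wd/: /w/ (glide, 5) → /d/ (stop, 1) does not rise → ill-formed
[dwi] — σ1 onset /dw/ (1→5 rises), coda /∅/ ok → well-formed
[dve] — σ1 onset /dv/ (1→2 rises), coda /∅/ ok → well-formed

[se], [swe.zi], [te.dvi], [dwi], [dve]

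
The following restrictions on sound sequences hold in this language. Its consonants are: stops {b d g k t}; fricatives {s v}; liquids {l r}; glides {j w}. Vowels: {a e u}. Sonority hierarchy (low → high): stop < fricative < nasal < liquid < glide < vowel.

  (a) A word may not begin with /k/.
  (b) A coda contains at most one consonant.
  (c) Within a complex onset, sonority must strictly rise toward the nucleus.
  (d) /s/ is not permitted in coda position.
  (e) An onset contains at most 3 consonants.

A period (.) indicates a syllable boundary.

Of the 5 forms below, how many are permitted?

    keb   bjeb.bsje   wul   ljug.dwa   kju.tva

keb — violates constraint (a): word begins with /k/ → not permitted
bjeb.bsje — σ1 onset /bj/ (1→5 rises), coda /b/ ok; σ2 onset /bsj/ (1→2→5 rises), coda /∅/ ok → permitted
wul — σ1 onset /w/, coda /l/ ok → permitted
ljug.dwa — σ1 onset /lj/ (4→5 rises), coda /g/ ok; σ2 onset /dw/ (1→5 rises), coda /∅/ ok → permitted
kju.tva — violates constraint (a): word begins with /k/ → not permitted
Permitted: bjeb.bsje, wul, ljug.dwa → 3.

3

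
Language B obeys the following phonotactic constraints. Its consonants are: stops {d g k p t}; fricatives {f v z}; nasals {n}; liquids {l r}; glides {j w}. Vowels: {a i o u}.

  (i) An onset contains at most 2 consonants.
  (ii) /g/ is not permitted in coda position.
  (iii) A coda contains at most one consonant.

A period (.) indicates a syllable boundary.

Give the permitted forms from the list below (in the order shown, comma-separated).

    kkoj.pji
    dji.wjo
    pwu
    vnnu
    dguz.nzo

kkoj.pji — σ1 onset /kk/ (2C), coda /j/ ok; σ2 onset /pj/ (2C), coda /∅/ ok → permitted
dji.wjo — σ1 onset /dj/ (2C), coda /∅/ ok; σ2 onset /wj/ (2C), coda /∅/ ok → permitted
pwu — σ1 onset /pw/ (2C), coda /∅/ ok → permitted
vnnu — violates constraint (i): syllable 1 onset /vnn/ has 3 consonants (> 2) → not permitted
dguz.nzo — σ1 onset /dg/ (2C), coda /z/ ok; σ2 onset /nz/ (2C), coda /∅/ ok → permitted

kkoj.pji, dji.wjo, pwu, dguz.nzo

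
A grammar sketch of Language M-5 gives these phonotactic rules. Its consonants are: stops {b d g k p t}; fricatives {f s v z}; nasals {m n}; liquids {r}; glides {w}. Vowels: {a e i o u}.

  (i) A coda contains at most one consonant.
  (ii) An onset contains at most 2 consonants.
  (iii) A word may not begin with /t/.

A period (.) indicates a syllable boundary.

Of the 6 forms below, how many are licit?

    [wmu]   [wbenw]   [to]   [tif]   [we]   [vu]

3

[wmu] — σ1 onset /wm/ (2C), coda /∅/ ok → licit
[wbenw] — violates constraint (i): syllable 1 coda /nw/ has 2 consonants (> 1) → illicit
[to] — violates constraint (iii): word begins with /t/ → illicit
[tif] — violates constraint (iii): word begins with /t/ → illicit
[we] — σ1 onset /w/, coda /∅/ ok → licit
[vu] — σ1 onset /v/, coda /∅/ ok → licit
Licit: [wmu], [we], [vu] → 3.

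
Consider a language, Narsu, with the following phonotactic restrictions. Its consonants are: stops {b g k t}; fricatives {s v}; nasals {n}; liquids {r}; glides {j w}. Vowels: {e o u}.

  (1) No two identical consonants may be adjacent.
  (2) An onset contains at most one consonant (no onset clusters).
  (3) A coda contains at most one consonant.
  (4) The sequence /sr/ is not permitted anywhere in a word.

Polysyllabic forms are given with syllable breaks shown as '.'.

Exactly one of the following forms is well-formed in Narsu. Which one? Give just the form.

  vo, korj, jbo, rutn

vo — σ1 onset /v/, coda /∅/ ok → well-formed
korj — violates constraint 3: syllable 1 coda /rj/ has 2 consonants (> 1) → ill-formed
jbo — violates constraint 2: syllable 1 onset /jb/ has 2 consonants (> 1) → ill-formed
rutn — violates constraint 3: syllable 1 coda /tn/ has 2 consonants (> 1) → ill-formed

vo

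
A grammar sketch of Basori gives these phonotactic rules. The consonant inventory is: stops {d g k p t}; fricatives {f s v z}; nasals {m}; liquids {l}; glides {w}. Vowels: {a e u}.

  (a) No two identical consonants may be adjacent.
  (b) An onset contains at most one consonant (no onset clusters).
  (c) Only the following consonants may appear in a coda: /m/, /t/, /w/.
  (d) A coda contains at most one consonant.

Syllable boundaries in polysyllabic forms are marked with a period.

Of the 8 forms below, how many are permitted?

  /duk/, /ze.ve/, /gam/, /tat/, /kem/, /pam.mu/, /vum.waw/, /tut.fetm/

/duk/ — violates constraint (c): syllable 1 coda contains /k/, which is not a licensed coda consonant → not permitted
/ze.ve/ — σ1 onset /z/, coda /∅/ ok; σ2 onset /v/, coda /∅/ ok → permitted
/gam/ — σ1 onset /g/, coda /m/ ok → permitted
/tat/ — σ1 onset /t/, coda /t/ ok → permitted
/kem/ — σ1 onset /k/, coda /m/ ok → permitted
/pam.mu/ — violates constraint (a): adjacent identical consonants /mm/ → not permitted
/vum.waw/ — σ1 onset /v/, coda /m/ ok; σ2 onset /w/, coda /w/ ok → permitted
/tut.fetm/ — violates constraint (d): syllable 2 coda /tm/ has 2 consonants (> 1) → not permitted
Permitted: /ze.ve/, /gam/, /tat/, /kem/, /vum.waw/ → 5.

5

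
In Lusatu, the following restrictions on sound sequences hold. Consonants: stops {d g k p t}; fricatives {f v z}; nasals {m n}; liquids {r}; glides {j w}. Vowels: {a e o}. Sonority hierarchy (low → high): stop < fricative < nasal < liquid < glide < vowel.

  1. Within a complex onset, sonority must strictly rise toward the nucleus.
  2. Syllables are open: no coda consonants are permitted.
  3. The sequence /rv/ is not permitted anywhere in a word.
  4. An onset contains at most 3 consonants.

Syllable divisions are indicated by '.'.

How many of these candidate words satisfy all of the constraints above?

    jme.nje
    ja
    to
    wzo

2

jme.nje — violates constraint 1: syllable 1 onset /jm/: /j/ (glide, 5) → /m/ (nasal, 3) does not rise → illicit
ja — σ1 onset /j/, coda /∅/ ok → licit
to — σ1 onset /t/, coda /∅/ ok → licit
wzo — violates constraint 1: syllable 1 onset /wz/: /w/ (glide, 5) → /z/ (fricative, 2) does not rise → illicit
Licit: ja, to → 2.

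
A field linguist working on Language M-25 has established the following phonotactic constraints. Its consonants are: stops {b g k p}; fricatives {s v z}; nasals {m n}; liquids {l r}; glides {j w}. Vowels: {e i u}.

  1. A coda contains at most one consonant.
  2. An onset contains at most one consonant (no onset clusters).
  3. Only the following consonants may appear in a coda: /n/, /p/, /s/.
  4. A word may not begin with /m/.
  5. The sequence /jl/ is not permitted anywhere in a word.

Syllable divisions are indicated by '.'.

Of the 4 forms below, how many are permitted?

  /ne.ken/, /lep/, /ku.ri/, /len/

4

/ne.ken/ — σ1 onset /n/, coda /∅/ ok; σ2 onset /k/, coda /n/ ok → permitted
/lep/ — σ1 onset /l/, coda /p/ ok → permitted
/ku.ri/ — σ1 onset /k/, coda /∅/ ok; σ2 onset /r/, coda /∅/ ok → permitted
/len/ — σ1 onset /l/, coda /n/ ok → permitted
Permitted: /ne.ken/, /lep/, /ku.ri/, /len/ → 4.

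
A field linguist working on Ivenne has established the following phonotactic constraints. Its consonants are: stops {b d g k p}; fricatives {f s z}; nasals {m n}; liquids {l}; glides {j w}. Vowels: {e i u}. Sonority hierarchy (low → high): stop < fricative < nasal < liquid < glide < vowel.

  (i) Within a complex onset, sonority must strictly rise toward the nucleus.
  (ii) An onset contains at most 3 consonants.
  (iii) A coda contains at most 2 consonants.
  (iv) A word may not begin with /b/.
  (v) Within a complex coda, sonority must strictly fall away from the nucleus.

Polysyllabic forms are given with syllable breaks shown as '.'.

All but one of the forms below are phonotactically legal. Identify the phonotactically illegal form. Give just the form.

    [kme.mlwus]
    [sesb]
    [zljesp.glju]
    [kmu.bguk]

[kmu.bguk]

[kme.mlwus] — σ1 onset /km/ (1→3 rises), coda /∅/ ok; σ2 onset /mlw/ (3→4→5 rises), coda /s/ ok → phonotactically legal
[sesb] — σ1 onset /s/, coda /sb/ (2→1 falls) ok → phonotactically legal
[zljesp.glju] — σ1 onset /zlj/ (2→4→5 rises), coda /sp/ (2→1 falls) ok; σ2 onset /glj/ (1→4→5 rises), coda /∅/ ok → phonotactically legal
[kmu.bguk] — violates constraint (i): syllable 2 onset /bg/: /b/ (stop, 1) → /g/ (stop, 1) does not rise → phonotactically illegal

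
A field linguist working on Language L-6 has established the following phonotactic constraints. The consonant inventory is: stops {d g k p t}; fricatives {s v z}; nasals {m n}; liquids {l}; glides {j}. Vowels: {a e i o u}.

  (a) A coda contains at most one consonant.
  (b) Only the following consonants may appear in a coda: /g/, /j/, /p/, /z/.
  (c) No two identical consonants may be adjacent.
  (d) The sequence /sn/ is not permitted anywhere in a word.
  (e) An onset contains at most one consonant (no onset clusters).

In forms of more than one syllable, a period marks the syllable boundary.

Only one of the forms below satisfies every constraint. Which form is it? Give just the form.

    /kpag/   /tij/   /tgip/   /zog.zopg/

/tij/

/kpag/ — violates constraint (e): syllable 1 onset /kp/ has 2 consonants (> 1) → ill-formed
/tij/ — σ1 onset /t/, coda /j/ ok → well-formed
/tgip/ — violates constraint (e): syllable 1 onset /tg/ has 2 consonants (> 1) → ill-formed
/zog.zopg/ — violates constraint (a): syllable 2 coda /pg/ has 2 consonants (> 1) → ill-formed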